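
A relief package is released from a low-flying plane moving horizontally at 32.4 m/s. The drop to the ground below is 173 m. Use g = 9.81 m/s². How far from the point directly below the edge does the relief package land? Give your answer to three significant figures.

192 m

Initial vertical velocity is zero, so the fall time comes from h = ½ g t²: t = √(2 × 173 / 9.81) = 5.939 s.
Horizontal motion is uniform at 32.4 m/s, so x = 32.4 × 5.939 = 192 m.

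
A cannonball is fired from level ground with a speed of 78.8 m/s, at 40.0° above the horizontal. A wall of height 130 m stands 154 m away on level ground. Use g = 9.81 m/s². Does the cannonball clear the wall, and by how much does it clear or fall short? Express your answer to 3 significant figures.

v_x = 78.8 cos 40.0° = 60.36 m/s; v_y0 = 78.8 sin 40.0° = 50.65 m/s.
Time to reach the wall: t = 154 / 60.36 = 2.551 s.
Height at that point: y = 50.65×2.551 − 4.905×2.551² = 97.29 m.
That is 130 − 97.29 = 32.7 m below the top of the wall, so the cannonball does not clear it.

No — it falls 32.7 m short of clearing the wall.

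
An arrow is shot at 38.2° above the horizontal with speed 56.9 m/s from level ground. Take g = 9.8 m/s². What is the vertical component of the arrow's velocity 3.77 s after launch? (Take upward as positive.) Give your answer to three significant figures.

-1.76 m/s

Initial vertical component: v_y0 = 56.9 sin 38.2° = 35.19 m/s.
v_y(t) = v_y0 − g t = 35.19 − 9.8 × 3.77 = -1.76 m/s.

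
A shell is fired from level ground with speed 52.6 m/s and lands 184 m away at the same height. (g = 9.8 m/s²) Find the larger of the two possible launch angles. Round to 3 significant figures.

Level-ground range: R = v₀² sin(2θ)/g ⇒ sin 2θ = R g / v₀² = 184×9.8/52.6² = 0.6517.
2θ = arcsin(0.6517) = 40.67° or 180° − 40.67° = 139.33°.
So θ = 20.3° or θ = 69.7°.

69.7°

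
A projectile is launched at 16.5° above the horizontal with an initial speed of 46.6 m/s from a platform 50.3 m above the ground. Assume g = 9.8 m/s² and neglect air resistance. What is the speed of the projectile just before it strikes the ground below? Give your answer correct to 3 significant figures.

56.2 m/s

v_x = 46.6 cos 16.5° = 44.68 m/s is unchanged throughout.
For the vertical component, v_y² = v_y0² + 2 g h = (13.24)² + 2×9.8×50.3 = 1161, so |v_y| = 34.07 m/s.
Impact speed = √(v_x² + v_y²) = √(1996 + 1161) = 56.2 m/s.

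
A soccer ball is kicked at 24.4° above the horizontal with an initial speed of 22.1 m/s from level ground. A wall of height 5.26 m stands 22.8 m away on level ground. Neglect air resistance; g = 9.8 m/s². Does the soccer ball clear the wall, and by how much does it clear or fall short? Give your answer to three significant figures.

v_x = 22.1 cos 24.4° = 20.13 m/s; v_y0 = 22.1 sin 24.4° = 9.130 m/s.
Time to reach the wall: t = 22.8 / 20.13 = 1.133 s.
Height at that point: y = 9.130×1.133 − 4.900×1.133² = 4.054 m.
That is 5.26 − 4.054 = 1.21 m below the top of the wall, so the soccer ball does not clear it.

No — it falls 1.21 m short of clearing the wall.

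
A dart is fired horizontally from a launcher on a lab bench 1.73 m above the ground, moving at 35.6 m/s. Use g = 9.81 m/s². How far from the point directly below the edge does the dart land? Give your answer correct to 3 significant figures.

21.1 m

Initial vertical velocity is zero, so the fall time comes from h = ½ g t²: t = √(2 × 1.73 / 9.81) = 0.5939 s.
Horizontal motion is uniform at 35.6 m/s, so x = 35.6 × 0.5939 = 21.1 m.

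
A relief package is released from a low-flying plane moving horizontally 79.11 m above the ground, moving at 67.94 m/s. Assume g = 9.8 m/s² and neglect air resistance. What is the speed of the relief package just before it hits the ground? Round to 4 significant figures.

78.53 m/s

Fall time: t = √(2 × 79.11 / 9.8) = 4.0181 s.
At impact: v_x = 67.94 m/s (unchanged), v_y = g t = 9.8 × 4.0181 = 39.377 m/s.
Speed = √(v_x² + v_y²) = √(4615.8 + 1550.5) = 78.53 m/s.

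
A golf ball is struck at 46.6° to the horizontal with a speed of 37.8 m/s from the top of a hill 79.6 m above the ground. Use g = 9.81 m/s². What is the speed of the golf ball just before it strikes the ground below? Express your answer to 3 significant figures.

54.7 m/s

v_x = 37.8 cos 46.6° = 25.97 m/s is unchanged throughout.
For the vertical component, v_y² = v_y0² + 2 g h = (27.46)² + 2×9.81×79.6 = 2316, so |v_y| = 48.12 m/s.
Impact speed = √(v_x² + v_y²) = √(674.4 + 2316) = 54.7 m/s.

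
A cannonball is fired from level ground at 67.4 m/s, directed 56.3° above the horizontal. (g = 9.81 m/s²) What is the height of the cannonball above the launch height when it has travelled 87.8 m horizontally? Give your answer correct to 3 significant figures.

105 m

v_x = 67.4 cos 56.3° = 37.40 m/s, v_y0 = 67.4 sin 56.3° = 56.07 m/s.
Time to reach x = 87.8 m: t = x / v_x = 87.8 / 37.40 = 2.348 s.
y = v_y0 t − ½ g t² = 56.07×2.348 − 4.905×2.348² = 105 m.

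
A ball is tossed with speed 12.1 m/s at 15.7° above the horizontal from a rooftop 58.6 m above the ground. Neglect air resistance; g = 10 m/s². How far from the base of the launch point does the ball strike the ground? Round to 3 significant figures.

43.9 m

Components: v_x = 12.1 cos 15.7° = 11.65 m/s, v_y = 12.1 sin 15.7° = 3.274 m/s.
Vertical: 0 = 58.6 + 3.274 t − ½(10) t² ⇒ 5.000 t² − 3.274 t − 58.6 = 0.
t = [3.274 + √(10.72 + 1172)] / 10.00 = 3.766 s.
Horizontal: R = v_x · t = 11.65 × 3.766 = 43.9 m.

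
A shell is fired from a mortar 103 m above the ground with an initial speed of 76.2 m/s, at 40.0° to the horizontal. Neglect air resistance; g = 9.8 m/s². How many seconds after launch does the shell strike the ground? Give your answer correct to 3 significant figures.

11.8 s

Vertical component: v_y = 76.2 sin 40.0° = 48.98 m/s.
Taking up as positive with launch at y = 103 m, landing at y = 0: 0 = 103 + 48.98 t − ½(9.8) t².
Solving 4.900 t² − 48.98 t − 103 = 0 gives t = [48.98 + √(48.98² + 4·4.900·103)] / 9.800 = 11.8 s.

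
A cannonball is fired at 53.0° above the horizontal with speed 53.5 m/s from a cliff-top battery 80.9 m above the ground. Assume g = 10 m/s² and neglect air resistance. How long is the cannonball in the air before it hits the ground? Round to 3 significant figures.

Vertical component: v_y = 53.5 sin 53.0° = 42.73 m/s.
Taking up as positive with launch at y = 80.9 m, landing at y = 0: 0 = 80.9 + 42.73 t − ½(10) t².
Solving 5.000 t² − 42.73 t − 80.9 = 0 gives t = [42.73 + √(42.73² + 4·5.000·80.9)] / 10.00 = 10.1 s.

10.1 s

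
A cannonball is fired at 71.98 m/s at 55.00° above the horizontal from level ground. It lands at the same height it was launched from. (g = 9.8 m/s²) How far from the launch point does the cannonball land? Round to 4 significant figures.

For level ground, R = v₀² sin(2θ) / g.
sin(2 × 55.00°) = sin 110.00° = 0.9397.
R = (71.98)² × 0.9397 / 9.8 = 496.8 m.

496.8 m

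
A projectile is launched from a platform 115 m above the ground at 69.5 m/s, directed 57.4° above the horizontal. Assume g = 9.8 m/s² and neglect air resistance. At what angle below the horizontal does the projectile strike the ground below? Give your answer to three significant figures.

63.6°

v_x = 69.5 cos 57.4° = 37.44 m/s.
At impact |v_y| = √(v_y0² + 2 g h) = √(58.55² + 2×9.8×115) = 75.38 m/s.
Angle below horizontal = arctan(|v_y| / v_x) = arctan(75.38 / 37.44) = 63.6°.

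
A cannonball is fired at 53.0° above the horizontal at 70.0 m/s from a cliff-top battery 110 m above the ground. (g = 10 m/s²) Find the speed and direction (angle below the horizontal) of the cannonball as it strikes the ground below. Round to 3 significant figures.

v_x = 70.0 cos 53.0° = 42.13 m/s (constant).
|v_y| at impact = √((55.90)² + 2×10×110) = 72.97 m/s.
Speed = √(42.13² + 72.97²) = 84.3 m/s; angle = arctan(72.97/42.13) = 60.0° below horizontal.

84.3 m/s at 60.0° below the horizontal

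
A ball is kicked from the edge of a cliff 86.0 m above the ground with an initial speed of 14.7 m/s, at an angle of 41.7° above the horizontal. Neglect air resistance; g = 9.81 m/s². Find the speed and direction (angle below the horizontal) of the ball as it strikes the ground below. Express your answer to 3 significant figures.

43.6 m/s at 75.4° below the horizontal

v_x = 14.7 cos 41.7° = 10.98 m/s (constant).
|v_y| at impact = √((9.779)² + 2×9.81×86.0) = 42.22 m/s.
Speed = √(10.98² + 42.22²) = 43.6 m/s; angle = arctan(42.22/10.98) = 75.4° below horizontal.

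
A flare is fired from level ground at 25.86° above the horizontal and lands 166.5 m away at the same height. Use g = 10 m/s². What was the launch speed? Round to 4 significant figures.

46.05 m/s

On level ground, R = v₀² sin(2θ) / g, so v₀ = √(R g / sin 2θ).
sin(2 × 25.86°) = 0.7850.
v₀ = √(166.5 × 10 / 0.7850) = √2121.0 = 46.05 m/s.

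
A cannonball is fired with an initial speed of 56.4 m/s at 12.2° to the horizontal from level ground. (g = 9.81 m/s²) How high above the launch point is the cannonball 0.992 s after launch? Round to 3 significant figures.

v_y0 = 56.4 sin 12.2° = 11.92 m/s.
y(t) = v_y0 t − ½ g t² = 11.92×0.992 − 4.905×0.992² = 7.00 m.

7.00 m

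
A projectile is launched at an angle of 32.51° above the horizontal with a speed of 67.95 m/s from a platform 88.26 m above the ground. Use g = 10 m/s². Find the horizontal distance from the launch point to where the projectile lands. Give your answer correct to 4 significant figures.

528.3 m

Components: v_x = 67.95 cos 32.51° = 57.302 m/s, v_y = 67.95 sin 32.51° = 36.520 m/s.
Vertical: 0 = 88.26 + 36.520 t − ½(10) t² ⇒ 5.000 t² − 36.520 t − 88.26 = 0.
t = [36.520 + √(1333.7 + 1765.2)] / 10.00 = 9.2188 s.
Horizontal: R = v_x · t = 57.302 × 9.2188 = 528.3 m.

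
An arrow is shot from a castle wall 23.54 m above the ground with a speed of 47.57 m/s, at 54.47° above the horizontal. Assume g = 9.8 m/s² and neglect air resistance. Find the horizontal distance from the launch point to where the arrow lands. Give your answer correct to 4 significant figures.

234.1 m

Components: v_x = 47.57 cos 54.47° = 27.644 m/s, v_y = 47.57 sin 54.47° = 38.713 m/s.
Vertical: 0 = 23.54 + 38.713 t − ½(9.8) t² ⇒ 4.900 t² − 38.713 t − 23.54 = 0.
t = [38.713 + √(1498.7 + 461.38)] / 9.800 = 8.4679 s.
Horizontal: R = v_x · t = 27.644 × 8.4679 = 234.1 m.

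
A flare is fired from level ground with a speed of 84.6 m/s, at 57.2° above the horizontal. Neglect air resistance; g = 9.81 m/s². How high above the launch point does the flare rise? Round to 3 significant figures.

Vertical component of launch velocity: v_y = 84.6 sin 57.2° = 71.11 m/s.
At the highest point the vertical velocity is zero, so v_y² = 2 g h_max.
h_max = (71.11)² / (2 × 9.81) = 5057 / 19.62 = 258 m.

258 m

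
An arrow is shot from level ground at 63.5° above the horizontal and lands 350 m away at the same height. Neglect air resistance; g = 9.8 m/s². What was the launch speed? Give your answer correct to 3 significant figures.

On level ground, R = v₀² sin(2θ) / g, so v₀ = √(R g / sin 2θ).
sin(2 × 63.5°) = 0.7986.
v₀ = √(350 × 9.8 / 0.7986) = √4295 = 65.5 m/s.

65.5 m/s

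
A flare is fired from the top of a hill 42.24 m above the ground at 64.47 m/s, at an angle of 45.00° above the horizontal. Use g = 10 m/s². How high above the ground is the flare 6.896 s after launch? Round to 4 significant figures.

v_y0 = 64.47 sin 45.00° = 45.587 m/s.
y(t) = 42.24 + v_y0 t − ½ g t² = 42.24 + 45.587×6.896 − ½×10×6.896² = 118.8 m.

118.8 m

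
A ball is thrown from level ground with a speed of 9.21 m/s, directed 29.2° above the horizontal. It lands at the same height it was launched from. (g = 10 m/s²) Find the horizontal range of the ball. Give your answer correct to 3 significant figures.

For level ground, R = v₀² sin(2θ) / g.
sin(2 × 29.2°) = sin 58.40° = 0.8517.
R = (9.21)² × 0.8517 / 10 = 7.22 m.

7.22 m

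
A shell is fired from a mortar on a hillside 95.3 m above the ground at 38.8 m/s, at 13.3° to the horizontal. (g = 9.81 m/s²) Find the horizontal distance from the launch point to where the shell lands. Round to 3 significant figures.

Components: v_x = 38.8 cos 13.3° = 37.76 m/s, v_y = 38.8 sin 13.3° = 8.926 m/s.
Vertical: 0 = 95.3 + 8.926 t − ½(9.81) t² ⇒ 4.905 t² − 8.926 t − 95.3 = 0.
t = [8.926 + √(79.67 + 1870)] / 9.810 = 5.411 s.
Horizontal: R = v_x · t = 37.76 × 5.411 = 204 m.

204 m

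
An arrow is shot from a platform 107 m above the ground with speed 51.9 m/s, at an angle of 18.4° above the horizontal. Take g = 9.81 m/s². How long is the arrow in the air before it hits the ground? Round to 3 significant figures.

6.63 s

Vertical component: v_y = 51.9 sin 18.4° = 16.38 m/s.
Taking up as positive with launch at y = 107 m, landing at y = 0: 0 = 107 + 16.38 t − ½(9.81) t².
Solving 4.905 t² − 16.38 t − 107 = 0 gives t = [16.38 + √(16.38² + 4·4.905·107)] / 9.810 = 6.63 s.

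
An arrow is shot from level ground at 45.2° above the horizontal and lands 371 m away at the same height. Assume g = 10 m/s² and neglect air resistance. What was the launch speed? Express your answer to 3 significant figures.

On level ground, R = v₀² sin(2θ) / g, so v₀ = √(R g / sin 2θ).
sin(2 × 45.2°) = 1.0000.
v₀ = √(371 × 10 / 1.0000) = √3710 = 60.9 m/s.

60.9 m/s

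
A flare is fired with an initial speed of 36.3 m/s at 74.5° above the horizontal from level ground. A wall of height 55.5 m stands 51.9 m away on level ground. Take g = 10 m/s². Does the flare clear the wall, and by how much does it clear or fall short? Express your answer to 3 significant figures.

No — it falls 11.5 m short of clearing the wall.

v_x = 36.3 cos 74.5° = 9.701 m/s; v_y0 = 36.3 sin 74.5° = 34.98 m/s.
Time to reach the wall: t = 51.9 / 9.701 = 5.350 s.
Height at that point: y = 34.98×5.350 − 5.000×5.350² = 44.03 m.
That is 55.5 − 44.03 = 11.5 m below the top of the wall, so the flare does not clear it.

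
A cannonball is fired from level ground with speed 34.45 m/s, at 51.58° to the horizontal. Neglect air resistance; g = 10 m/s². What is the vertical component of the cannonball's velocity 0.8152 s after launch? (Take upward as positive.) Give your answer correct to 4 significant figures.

18.84 m/s

Initial vertical component: v_y0 = 34.45 sin 51.58° = 26.991 m/s.
v_y(t) = v_y0 − g t = 26.991 − 10 × 0.8152 = 18.84 m/s.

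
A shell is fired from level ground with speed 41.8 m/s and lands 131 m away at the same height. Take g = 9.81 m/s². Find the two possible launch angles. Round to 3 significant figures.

23.7° and 66.3°

Level-ground range: R = v₀² sin(2θ)/g ⇒ sin 2θ = R g / v₀² = 131×9.81/41.8² = 0.7355.
2θ = arcsin(0.7355) = 47.35° or 180° − 47.35° = 132.65°.
So θ = 23.7° or θ = 66.3°.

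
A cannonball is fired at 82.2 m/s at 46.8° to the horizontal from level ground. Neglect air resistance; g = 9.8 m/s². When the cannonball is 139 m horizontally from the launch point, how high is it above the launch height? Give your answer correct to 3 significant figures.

118 m

v_x = 82.2 cos 46.8° = 56.27 m/s, v_y0 = 82.2 sin 46.8° = 59.92 m/s.
Time to reach x = 139 m: t = x / v_x = 139 / 56.27 = 2.470 s.
y = v_y0 t − ½ g t² = 59.92×2.470 − 4.900×2.470² = 118 m.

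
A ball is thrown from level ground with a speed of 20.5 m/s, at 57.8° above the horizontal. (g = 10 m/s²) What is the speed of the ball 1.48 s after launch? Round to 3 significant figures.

11.2 m/s

v_x = 20.5 cos 57.8° = 10.92 m/s (constant).
v_y(t) = 20.5 sin 57.8° − g t = 17.35 − 10 × 1.48 = 2.550 m/s.
Speed = √(v_x² + v_y²) = √(119.2 + 6.502) = 11.2 m/s.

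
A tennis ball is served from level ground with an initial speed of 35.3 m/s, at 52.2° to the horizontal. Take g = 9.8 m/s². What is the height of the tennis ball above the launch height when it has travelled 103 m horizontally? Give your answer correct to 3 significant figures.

21.7 m

v_x = 35.3 cos 52.2° = 21.64 m/s, v_y0 = 35.3 sin 52.2° = 27.89 m/s.
Time to reach x = 103 m: t = x / v_x = 103 / 21.64 = 4.760 s.
y = v_y0 t − ½ g t² = 27.89×4.760 − 4.900×4.760² = 21.7 m.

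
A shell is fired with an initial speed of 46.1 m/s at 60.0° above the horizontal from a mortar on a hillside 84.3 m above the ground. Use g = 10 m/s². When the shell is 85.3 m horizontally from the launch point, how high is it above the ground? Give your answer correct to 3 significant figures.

164 m

v_x = 46.1 cos 60.0° = 23.05 m/s, v_y0 = 46.1 sin 60.0° = 39.92 m/s.
Time to reach x = 85.3 m: t = x / v_x = 85.3 / 23.05 = 3.701 s.
y = 84.3 + v_y0 t − ½ g t² = 84.3 + 39.92×3.701 − 5.000×3.701² = 164 m.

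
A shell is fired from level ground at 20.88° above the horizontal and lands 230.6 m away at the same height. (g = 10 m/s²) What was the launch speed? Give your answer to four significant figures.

58.84 m/s

On level ground, R = v₀² sin(2θ) / g, so v₀ = √(R g / sin 2θ).
sin(2 × 20.88°) = 0.6660.
v₀ = √(230.6 × 10 / 0.6660) = √3462.5 = 58.84 m/s.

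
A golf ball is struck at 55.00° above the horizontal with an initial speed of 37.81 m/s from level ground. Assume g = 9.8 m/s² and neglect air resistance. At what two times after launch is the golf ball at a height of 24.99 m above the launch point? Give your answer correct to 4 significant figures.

v_y0 = 37.81 sin 55.00° = 30.972 m/s.
Set y = v_y0 t − ½ g t² = 24.99: 4.900 t² − 30.972 t + 24.99 = 0.
t = [30.972 ± √(959.26 − 489.80)] / 9.8 = (30.972 ± 21.667) / 9.8, giving t = 0.9495 s or t = 5.371 s.
So the golf ball is at 24.99 m at t = 0.9495 s (rising) and t = 5.371 s (falling).

0.9495 s and 5.371 s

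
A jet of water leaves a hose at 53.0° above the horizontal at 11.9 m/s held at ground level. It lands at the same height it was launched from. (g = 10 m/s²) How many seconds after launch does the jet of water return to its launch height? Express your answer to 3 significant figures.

Vertical component: v_y = 11.9 sin 53.0° = 9.504 m/s.
For a projectile landing at launch height, time of flight is t = 2 v_y / g = 2 × 9.504 / 10 = 1.90 s.

1.90 s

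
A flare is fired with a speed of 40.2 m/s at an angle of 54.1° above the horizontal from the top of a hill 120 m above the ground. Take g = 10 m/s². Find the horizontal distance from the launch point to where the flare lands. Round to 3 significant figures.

215 m

Components: v_x = 40.2 cos 54.1° = 23.57 m/s, v_y = 40.2 sin 54.1° = 32.56 m/s.
Vertical: 0 = 120 + 32.56 t − ½(10) t² ⇒ 5.000 t² − 32.56 t − 120 = 0.
t = [32.56 + √(1060 + 2400)] / 10.00 = 9.138 s.
Horizontal: R = v_x · t = 23.57 × 9.138 = 215 m.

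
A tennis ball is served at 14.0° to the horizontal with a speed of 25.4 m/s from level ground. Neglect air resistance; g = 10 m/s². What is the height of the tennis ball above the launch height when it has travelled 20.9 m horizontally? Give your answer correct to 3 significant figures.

v_x = 25.4 cos 14.0° = 24.65 m/s, v_y0 = 25.4 sin 14.0° = 6.145 m/s.
Time to reach x = 20.9 m: t = x / v_x = 20.9 / 24.65 = 0.8479 s.
y = v_y0 t − ½ g t² = 6.145×0.8479 − 5.000×0.8479² = 1.62 m.

1.62 m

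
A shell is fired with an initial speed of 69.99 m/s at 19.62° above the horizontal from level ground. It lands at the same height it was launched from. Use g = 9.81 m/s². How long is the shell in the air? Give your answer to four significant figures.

4.791 s

Vertical component: v_y = 69.99 sin 19.62° = 23.501 m/s.
For a projectile landing at launch height, time of flight is t = 2 v_y / g = 2 × 23.501 / 9.81 = 4.791 s.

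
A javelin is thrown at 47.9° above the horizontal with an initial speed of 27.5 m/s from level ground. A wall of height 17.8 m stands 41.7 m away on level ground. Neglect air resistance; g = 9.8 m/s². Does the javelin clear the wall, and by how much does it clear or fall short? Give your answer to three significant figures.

Yes — it clears the wall by 3.28 m.

v_x = 27.5 cos 47.9° = 18.44 m/s; v_y0 = 27.5 sin 47.9° = 20.40 m/s.
Time to reach the wall: t = 41.7 / 18.44 = 2.261 s.
Height at that point: y = 20.40×2.261 − 4.900×2.261² = 21.08 m.
That is 21.08 − 17.8 = 3.28 m above the top of the wall, so the javelin clears it.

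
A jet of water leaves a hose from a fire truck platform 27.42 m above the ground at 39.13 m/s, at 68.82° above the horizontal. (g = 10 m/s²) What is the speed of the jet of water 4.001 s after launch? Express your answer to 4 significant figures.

14.57 m/s

v_x = 39.13 cos 68.82° = 14.138 m/s (constant).
v_y(t) = 39.13 sin 68.82° − g t = 36.487 − 10 × 4.001 = -3.5230 m/s.
Speed = √(v_x² + v_y²) = √(199.88 + 12.412) = 14.57 m/s.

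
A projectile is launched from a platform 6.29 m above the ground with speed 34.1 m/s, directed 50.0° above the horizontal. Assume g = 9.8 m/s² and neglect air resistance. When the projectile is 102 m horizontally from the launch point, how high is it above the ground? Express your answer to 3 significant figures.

21.7 m

v_x = 34.1 cos 50.0° = 21.92 m/s, v_y0 = 34.1 sin 50.0° = 26.12 m/s.
Time to reach x = 102 m: t = x / v_x = 102 / 21.92 = 4.653 s.
y = 6.29 + v_y0 t − ½ g t² = 6.29 + 26.12×4.653 − 4.900×4.653² = 21.7 m.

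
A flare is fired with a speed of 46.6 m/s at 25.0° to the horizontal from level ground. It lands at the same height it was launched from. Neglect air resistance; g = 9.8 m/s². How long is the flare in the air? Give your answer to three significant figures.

Vertical component: v_y = 46.6 sin 25.0° = 19.69 m/s.
For a projectile landing at launch height, time of flight is t = 2 v_y / g = 2 × 19.69 / 9.8 = 4.02 s.

4.02 s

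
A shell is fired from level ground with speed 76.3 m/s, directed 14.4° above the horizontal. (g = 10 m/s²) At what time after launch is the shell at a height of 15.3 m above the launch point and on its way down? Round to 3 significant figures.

2.63 s

v_y0 = 76.3 sin 14.4° = 18.98 m/s.
Set y = v_y0 t − ½ g t² = 15.3: 5.000 t² − 18.98 t + 15.3 = 0.
t = [18.98 ± √(360.2 − 306.0)] / 10 = (18.98 ± 7.362) / 10, giving t = 1.16 s or t = 2.63 s.
On the way down corresponds to the larger root: t = 2.63 s.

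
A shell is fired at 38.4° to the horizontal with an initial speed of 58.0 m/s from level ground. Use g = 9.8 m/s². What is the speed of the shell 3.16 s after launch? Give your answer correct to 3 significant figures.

v_x = 58.0 cos 38.4° = 45.45 m/s (constant).
v_y(t) = 58.0 sin 38.4° − g t = 36.03 − 9.8 × 3.16 = 5.062 m/s.
Speed = √(v_x² + v_y²) = √(2066 + 25.62) = 45.7 m/s.

45.7 m/s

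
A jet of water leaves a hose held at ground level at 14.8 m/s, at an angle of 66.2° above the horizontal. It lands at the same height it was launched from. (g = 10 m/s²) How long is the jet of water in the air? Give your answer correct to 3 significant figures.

Vertical component: v_y = 14.8 sin 66.2° = 13.54 m/s.
For a projectile landing at launch height, time of flight is t = 2 v_y / g = 2 × 13.54 / 10 = 2.71 s.

2.71 s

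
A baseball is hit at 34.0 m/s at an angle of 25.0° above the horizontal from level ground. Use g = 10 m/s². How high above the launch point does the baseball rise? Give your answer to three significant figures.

10.3 m

Vertical component of launch velocity: v_y = 34.0 sin 25.0° = 14.37 m/s.
At the highest point the vertical velocity is zero, so v_y² = 2 g h_max.
h_max = (14.37)² / (2 × 10) = 206.5 / 20.00 = 10.3 m.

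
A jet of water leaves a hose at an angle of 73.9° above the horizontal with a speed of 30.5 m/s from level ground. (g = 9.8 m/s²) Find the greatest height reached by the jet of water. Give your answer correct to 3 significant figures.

43.8 m

Vertical component of launch velocity: v_y = 30.5 sin 73.9° = 29.30 m/s.
At the highest point the vertical velocity is zero, so v_y² = 2 g h_max.
h_max = (29.30)² / (2 × 9.8) = 858.5 / 19.60 = 43.8 m.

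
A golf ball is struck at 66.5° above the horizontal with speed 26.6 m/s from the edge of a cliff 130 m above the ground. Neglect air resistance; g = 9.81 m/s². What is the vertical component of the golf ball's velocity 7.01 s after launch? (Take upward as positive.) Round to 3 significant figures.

-44.4 m/s

Initial vertical component: v_y0 = 26.6 sin 66.5° = 24.39 m/s.
v_y(t) = v_y0 − g t = 24.39 − 9.81 × 7.01 = -44.4 m/s.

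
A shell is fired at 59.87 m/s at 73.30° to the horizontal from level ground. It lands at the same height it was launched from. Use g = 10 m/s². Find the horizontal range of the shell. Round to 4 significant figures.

197.3 m

Components: v_x = 59.87 cos 73.30° = 17.204 m/s, v_y = 59.87 sin 73.30° = 57.345 m/s.
Time of flight (same landing height): t = 2 v_y / g = 2 × 57.345 / 10 = 11.469 s.
Range: R = v_x · t = 17.204 × 11.469 = 197.3 m.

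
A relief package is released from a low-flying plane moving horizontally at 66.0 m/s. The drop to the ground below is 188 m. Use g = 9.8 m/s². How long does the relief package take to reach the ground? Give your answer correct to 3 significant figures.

6.19 s

The horizontal speed doesn't affect the fall. With v_y0 = 0, h = ½ g t².
t = √(2 × 188 / 9.8) = √38.37 = 6.19 s.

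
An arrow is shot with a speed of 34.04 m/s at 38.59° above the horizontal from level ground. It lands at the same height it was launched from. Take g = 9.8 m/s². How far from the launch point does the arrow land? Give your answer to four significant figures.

115.3 m

Components: v_x = 34.04 cos 38.59° = 26.607 m/s, v_y = 34.04 sin 38.59° = 21.232 m/s.
Time of flight (same landing height): t = 2 v_y / g = 2 × 21.232 / 9.8 = 4.3331 s.
Range: R = v_x · t = 26.607 × 4.3331 = 115.3 m.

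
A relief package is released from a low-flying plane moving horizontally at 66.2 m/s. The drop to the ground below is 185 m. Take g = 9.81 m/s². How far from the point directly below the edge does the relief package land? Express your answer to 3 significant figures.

Initial vertical velocity is zero, so the fall time comes from h = ½ g t²: t = √(2 × 185 / 9.81) = 6.141 s.
Horizontal motion is uniform at 66.2 m/s, so x = 66.2 × 6.141 = 407 m.

407 m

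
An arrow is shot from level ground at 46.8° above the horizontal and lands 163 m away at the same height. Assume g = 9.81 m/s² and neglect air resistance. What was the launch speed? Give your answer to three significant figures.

40.0 m/s

On level ground, R = v₀² sin(2θ) / g, so v₀ = √(R g / sin 2θ).
sin(2 × 46.8°) = 0.9980.
v₀ = √(163 × 9.81 / 0.9980) = √1602 = 40.0 m/s.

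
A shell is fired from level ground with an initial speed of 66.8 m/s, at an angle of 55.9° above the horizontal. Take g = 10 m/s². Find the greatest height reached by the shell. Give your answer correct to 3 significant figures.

Vertical component of launch velocity: v_y = 66.8 sin 55.9° = 55.31 m/s.
At the highest point the vertical velocity is zero, so v_y² = 2 g h_max.
h_max = (55.31)² / (2 × 10) = 3059 / 20.00 = 153 m.

153 m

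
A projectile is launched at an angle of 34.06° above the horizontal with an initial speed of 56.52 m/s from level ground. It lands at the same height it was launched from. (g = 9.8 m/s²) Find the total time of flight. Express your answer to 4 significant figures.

Vertical component: v_y = 56.52 sin 34.06° = 31.655 m/s.
For a projectile landing at launch height, time of flight is t = 2 v_y / g = 2 × 31.655 / 9.8 = 6.460 s.

6.460 s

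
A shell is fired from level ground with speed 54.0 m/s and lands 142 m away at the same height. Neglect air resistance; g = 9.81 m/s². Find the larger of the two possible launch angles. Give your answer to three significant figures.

Level-ground range: R = v₀² sin(2θ)/g ⇒ sin 2θ = R g / v₀² = 142×9.81/54.0² = 0.4777.
2θ = arcsin(0.4777) = 28.54° or 180° − 28.54° = 151.46°.
So θ = 14.3° or θ = 75.7°.

75.7°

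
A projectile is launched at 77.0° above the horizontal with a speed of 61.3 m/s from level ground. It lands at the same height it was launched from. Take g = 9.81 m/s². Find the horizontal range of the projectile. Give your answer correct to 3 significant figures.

168 m

For level ground, R = v₀² sin(2θ) / g.
sin(2 × 77.0°) = sin 154.0° = 0.4384.
R = (61.3)² × 0.4384 / 9.81 = 168 m.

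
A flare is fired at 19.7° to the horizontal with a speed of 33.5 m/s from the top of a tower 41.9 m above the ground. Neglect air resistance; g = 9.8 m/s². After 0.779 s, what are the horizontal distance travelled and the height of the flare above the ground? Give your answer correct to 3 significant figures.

v_x = 33.5 cos 19.7° = 31.54 m/s; v_y0 = 33.5 sin 19.7° = 11.29 m/s.
x = v_x t = 31.54 × 0.779 = 24.6 m.
y = 41.9 + v_y0 t − ½ g t² = 47.7 m.

x = 24.6 m, y = 47.7 m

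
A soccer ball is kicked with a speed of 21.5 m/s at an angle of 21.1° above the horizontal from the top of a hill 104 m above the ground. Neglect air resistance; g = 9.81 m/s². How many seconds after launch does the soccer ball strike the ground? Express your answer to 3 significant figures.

5.46 s

Vertical component: v_y = 21.5 sin 21.1° = 7.740 m/s.
Taking up as positive with launch at y = 104 m, landing at y = 0: 0 = 104 + 7.740 t − ½(9.81) t².
Solving 4.905 t² − 7.740 t − 104 = 0 gives t = [7.740 + √(7.740² + 4·4.905·104)] / 9.810 = 5.46 s.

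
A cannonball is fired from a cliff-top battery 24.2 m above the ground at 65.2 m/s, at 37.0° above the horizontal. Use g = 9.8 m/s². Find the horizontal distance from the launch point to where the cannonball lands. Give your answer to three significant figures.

Components: v_x = 65.2 cos 37.0° = 52.07 m/s, v_y = 65.2 sin 37.0° = 39.24 m/s.
Vertical: 0 = 24.2 + 39.24 t − ½(9.8) t² ⇒ 4.900 t² − 39.24 t − 24.2 = 0.
t = [39.24 + √(1540 + 474.3)] / 9.800 = 8.584 s.
Horizontal: R = v_x · t = 52.07 × 8.584 = 447 m.

447 m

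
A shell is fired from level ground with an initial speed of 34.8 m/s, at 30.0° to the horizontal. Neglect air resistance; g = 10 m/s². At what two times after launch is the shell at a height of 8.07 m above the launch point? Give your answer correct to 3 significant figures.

0.551 s and 2.93 s

v_y0 = 34.8 sin 30.0° = 17.40 m/s.
Set y = v_y0 t − ½ g t² = 8.07: 5.000 t² − 17.40 t + 8.07 = 0.
t = [17.40 ± √(302.8 − 161.4)] / 10 = (17.40 ± 11.89) / 10, giving t = 0.551 s or t = 2.93 s.
So the shell is at 8.07 m at t = 0.551 s (rising) and t = 2.93 s (falling).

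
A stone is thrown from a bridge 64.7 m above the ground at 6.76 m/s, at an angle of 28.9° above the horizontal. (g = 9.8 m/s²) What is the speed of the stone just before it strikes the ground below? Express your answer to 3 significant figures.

36.2 m/s

v_x = 6.76 cos 28.9° = 5.918 m/s is unchanged throughout.
For the vertical component, v_y² = v_y0² + 2 g h = (3.267)² + 2×9.8×64.7 = 1279, so |v_y| = 35.76 m/s.
Impact speed = √(v_x² + v_y²) = √(35.02 + 1279) = 36.2 m/s.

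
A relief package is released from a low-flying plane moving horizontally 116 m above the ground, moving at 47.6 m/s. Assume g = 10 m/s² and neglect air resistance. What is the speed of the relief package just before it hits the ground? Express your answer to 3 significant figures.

67.7 m/s

Fall time: t = √(2 × 116 / 10) = 4.817 s.
At impact: v_x = 47.6 m/s (unchanged), v_y = g t = 10 × 4.817 = 48.17 m/s.
Speed = √(v_x² + v_y²) = √(2266 + 2320) = 67.7 m/s.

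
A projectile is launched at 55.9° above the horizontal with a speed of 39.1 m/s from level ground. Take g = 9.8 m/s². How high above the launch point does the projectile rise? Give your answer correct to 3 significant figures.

53.5 m

Vertical component of launch velocity: v_y = 39.1 sin 55.9° = 32.38 m/s.
At the highest point the vertical velocity is zero, so v_y² = 2 g h_max.
h_max = (32.38)² / (2 × 9.8) = 1048 / 19.60 = 53.5 m.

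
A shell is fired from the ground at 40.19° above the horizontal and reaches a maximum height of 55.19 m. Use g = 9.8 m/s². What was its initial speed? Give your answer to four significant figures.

At maximum height v_y = 0, so (v₀ sin θ)² = 2 g H.
v₀ sin 40.19° = √(2 × 9.8 × 55.19) = 32.890 m/s.
v₀ = 32.890 / sin 40.19° = 32.890 / 0.6453 = 50.97 m/s.

50.97 m/s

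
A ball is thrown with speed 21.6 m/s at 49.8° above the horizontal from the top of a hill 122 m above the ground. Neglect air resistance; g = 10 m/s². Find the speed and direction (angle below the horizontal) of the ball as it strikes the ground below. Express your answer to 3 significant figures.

v_x = 21.6 cos 49.8° = 13.94 m/s (constant).
|v_y| at impact = √((16.50)² + 2×10×122) = 52.08 m/s.
Speed = √(13.94² + 52.08²) = 53.9 m/s; angle = arctan(52.08/13.94) = 75.0° below horizontal.

53.9 m/s at 75.0° below the horizontal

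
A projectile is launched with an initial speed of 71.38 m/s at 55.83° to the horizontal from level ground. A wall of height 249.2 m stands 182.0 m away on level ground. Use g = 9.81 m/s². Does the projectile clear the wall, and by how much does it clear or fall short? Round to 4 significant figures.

v_x = 71.38 cos 55.83° = 40.091 m/s; v_y0 = 71.38 sin 55.83° = 59.058 m/s.
Time to reach the wall: t = 182.0 / 40.091 = 4.5397 s.
Height at that point: y = 59.058×4.5397 − 4.905×4.5397² = 167.02 m.
That is 249.2 − 167.02 = 82.18 m below the top of the wall, so the projectile does not clear it.

No — it falls 82.18 m short of clearing the wall.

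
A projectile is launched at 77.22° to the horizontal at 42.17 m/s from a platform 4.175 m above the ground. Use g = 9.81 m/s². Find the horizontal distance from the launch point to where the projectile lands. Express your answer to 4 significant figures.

79.15 m

Components: v_x = 42.17 cos 77.22° = 9.3283 m/s, v_y = 42.17 sin 77.22° = 41.125 m/s.
Vertical: 0 = 4.175 + 41.125 t − ½(9.81) t² ⇒ 4.905 t² − 41.125 t − 4.175 = 0.
t = [41.125 + √(1691.3 + 81.913)] / 9.810 = 8.4847 s.
Horizontal: R = v_x · t = 9.3283 × 8.4847 = 79.15 m.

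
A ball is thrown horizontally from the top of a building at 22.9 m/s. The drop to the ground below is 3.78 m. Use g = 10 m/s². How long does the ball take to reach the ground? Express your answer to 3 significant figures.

0.869 s

The horizontal speed doesn't affect the fall. With v_y0 = 0, h = ½ g t².
t = √(2 × 3.78 / 10) = √0.7560 = 0.869 s.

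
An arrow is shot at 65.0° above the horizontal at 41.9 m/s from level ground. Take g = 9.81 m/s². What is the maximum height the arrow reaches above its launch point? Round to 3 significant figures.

Vertical component of launch velocity: v_y = 41.9 sin 65.0° = 37.97 m/s.
At the highest point the vertical velocity is zero, so v_y² = 2 g h_max.
h_max = (37.97)² / (2 × 9.81) = 1442 / 19.62 = 73.5 m.

73.5 m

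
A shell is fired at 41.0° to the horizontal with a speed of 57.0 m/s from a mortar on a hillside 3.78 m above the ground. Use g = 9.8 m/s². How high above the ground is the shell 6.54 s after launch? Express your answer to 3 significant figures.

v_y0 = 57.0 sin 41.0° = 37.40 m/s.
y(t) = 3.78 + v_y0 t − ½ g t² = 3.78 + 37.40×6.54 − ½×9.8×6.54² = 38.8 m.

38.8 m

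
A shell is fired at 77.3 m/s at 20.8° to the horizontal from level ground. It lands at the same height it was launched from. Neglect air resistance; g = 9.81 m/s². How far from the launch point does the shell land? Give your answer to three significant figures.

404 m

For level ground, R = v₀² sin(2θ) / g.
sin(2 × 20.8°) = sin 41.60° = 0.6639.
R = (77.3)² × 0.6639 / 9.81 = 404 m.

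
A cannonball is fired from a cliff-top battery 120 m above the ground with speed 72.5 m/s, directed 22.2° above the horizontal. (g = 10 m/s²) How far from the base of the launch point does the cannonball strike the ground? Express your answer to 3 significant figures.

561 m

Components: v_x = 72.5 cos 22.2° = 67.13 m/s, v_y = 72.5 sin 22.2° = 27.39 m/s.
Vertical: 0 = 120 + 27.39 t − ½(10) t² ⇒ 5.000 t² − 27.39 t − 120 = 0.
t = [27.39 + √(750.2 + 2400)] / 10.00 = 8.352 s.
Horizontal: R = v_x · t = 67.13 × 8.352 = 561 m.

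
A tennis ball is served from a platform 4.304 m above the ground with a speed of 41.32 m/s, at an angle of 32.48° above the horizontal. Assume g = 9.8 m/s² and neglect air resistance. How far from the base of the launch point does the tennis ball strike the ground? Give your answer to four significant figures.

Components: v_x = 41.32 cos 32.48° = 34.857 m/s, v_y = 41.32 sin 32.48° = 22.189 m/s.
Vertical: 0 = 4.304 + 22.189 t − ½(9.8) t² ⇒ 4.900 t² − 22.189 t − 4.304 = 0.
t = [22.189 + √(492.35 + 84.358)] / 9.800 = 4.7147 s.
Horizontal: R = v_x · t = 34.857 × 4.7147 = 164.3 m.

164.3 m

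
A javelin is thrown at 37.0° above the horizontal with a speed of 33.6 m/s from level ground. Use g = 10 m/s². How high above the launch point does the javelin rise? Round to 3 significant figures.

Vertical component of launch velocity: v_y = 33.6 sin 37.0° = 20.22 m/s.
At the highest point the vertical velocity is zero, so v_y² = 2 g h_max.
h_max = (20.22)² / (2 × 10) = 408.8 / 20.00 = 20.4 m.

20.4 m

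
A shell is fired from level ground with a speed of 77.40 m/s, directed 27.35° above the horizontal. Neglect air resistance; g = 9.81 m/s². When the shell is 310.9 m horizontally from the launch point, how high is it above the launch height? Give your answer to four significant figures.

v_x = 77.40 cos 27.35° = 68.748 m/s, v_y0 = 77.40 sin 27.35° = 35.559 m/s.
Time to reach x = 310.9 m: t = x / v_x = 310.9 / 68.748 = 4.5223 s.
y = v_y0 t − ½ g t² = 35.559×4.5223 − 4.905×4.5223² = 60.50 m.

60.50 m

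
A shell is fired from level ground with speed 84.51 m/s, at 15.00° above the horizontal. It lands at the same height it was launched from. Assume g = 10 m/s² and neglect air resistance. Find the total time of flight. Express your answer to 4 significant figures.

Vertical component: v_y = 84.51 sin 15.00° = 21.873 m/s.
For a projectile landing at launch height, time of flight is t = 2 v_y / g = 2 × 21.873 / 10 = 4.375 s.

4.375 s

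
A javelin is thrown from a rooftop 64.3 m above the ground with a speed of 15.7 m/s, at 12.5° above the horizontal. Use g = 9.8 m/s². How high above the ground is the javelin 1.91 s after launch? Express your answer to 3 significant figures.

v_y0 = 15.7 sin 12.5° = 3.398 m/s.
y(t) = 64.3 + v_y0 t − ½ g t² = 64.3 + 3.398×1.91 − ½×9.8×1.91² = 52.9 m.

52.9 m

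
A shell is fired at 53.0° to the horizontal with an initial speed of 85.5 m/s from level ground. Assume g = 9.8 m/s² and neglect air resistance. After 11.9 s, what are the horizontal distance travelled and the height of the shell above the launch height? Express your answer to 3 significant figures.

v_x = 85.5 cos 53.0° = 51.46 m/s; v_y0 = 85.5 sin 53.0° = 68.28 m/s.
x = v_x t = 51.46 × 11.9 = 612 m.
y = v_y0 t − ½ g t² = 68.28×11.9 − 4.900×11.9² = 119 m.

x = 612 m, y = 119 m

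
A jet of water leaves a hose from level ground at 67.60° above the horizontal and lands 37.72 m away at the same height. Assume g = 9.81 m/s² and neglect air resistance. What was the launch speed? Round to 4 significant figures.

On level ground, R = v₀² sin(2θ) / g, so v₀ = √(R g / sin 2θ).
sin(2 × 67.60°) = 0.7046.
v₀ = √(37.72 × 9.81 / 0.7046) = √525.17 = 22.92 m/s.

22.92 m/s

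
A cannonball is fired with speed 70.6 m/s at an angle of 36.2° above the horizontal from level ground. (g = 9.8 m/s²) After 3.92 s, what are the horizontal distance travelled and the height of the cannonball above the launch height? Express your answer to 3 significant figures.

v_x = 70.6 cos 36.2° = 56.97 m/s; v_y0 = 70.6 sin 36.2° = 41.70 m/s.
x = v_x t = 56.97 × 3.92 = 223 m.
y = v_y0 t − ½ g t² = 41.70×3.92 − 4.900×3.92² = 88.2 m.

x = 223 m, y = 88.2 m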